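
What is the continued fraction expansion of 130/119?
[1; 10, 1, 4, 2]

Euclidean algorithm steps:
130 = 1 × 119 + 11
119 = 10 × 11 + 9
11 = 1 × 9 + 2
9 = 4 × 2 + 1
2 = 2 × 1 + 0
Continued fraction: [1; 10, 1, 4, 2]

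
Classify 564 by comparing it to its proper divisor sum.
abundant

Proper divisors of 564: sum = 1 + 2 + 3 + 4 + 6 + 12 + 47 + 94 + 141 + 188 + 282 = 780
Since 780 > 564, 564 is abundant.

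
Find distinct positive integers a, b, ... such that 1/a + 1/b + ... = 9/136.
1/16 + 1/272

Greedy algorithm:
9/136: ceiling(136/9) = 16, use 1/16
1/272: ceiling(272/1) = 272, use 1/272
Result: 9/136 = 1/16 + 1/272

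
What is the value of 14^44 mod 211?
196

Repeated squaring. Binary of 44 = 101100.
14^1 ≡ 14 (mod 211); 14^2 ≡ 196 (mod 211); 14^4 ≡ 14 (mod 211); 14^8 ≡ 196 (mod 211); 14^16 ≡ 14 (mod 211); 14^32 ≡ 196 (mod 211)
14^44 = 14^4 × 14^8 × 14^32 ≡ 196 (mod 211)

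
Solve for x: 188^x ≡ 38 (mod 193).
83

Baby-step giant-step with step n = ⌈√193⌉ = 14.
Baby steps 188^j mod 193 (j:value) for j=0..13: 0:1, 1:188, 2:25, 3:68, 4:46, 5:156, 6:185, 7:40, 8:186, 9:35, 10:18, 11:103, 12:64, 13:66.
Giant-step multiplier: 188^(-14) ≡ 188^(192-14) = 188^178 ≡ 162 (mod 193).
Giant steps γ_i = 38·162^i mod 193: γ_0=38, γ_1=173, γ_2=41, γ_3=80, γ_4=29, γ_5=66 (in table at j=13).
x = i·n + j = 5·14 + 13 = 83.
Check: 188^83 ≡ 38 (mod 193).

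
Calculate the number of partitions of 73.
6185689

p(n) counts ways to write n as a sum of positive integers (order ignored).
Euler's pentagonal recurrence: p(k) = p(k-1) + p(k-2) - p(k-5) - p(k-7) + p(k-12) + p(k-15) - ... (offsets j(3j∓1)/2, signs ++--, p(0)=1, p(<0)=0).
DP table for k = 0..72: p(0)=1, p(1)=1, p(2)=2, p(3)=3, p(4)=5, p(5)=7, p(6)=11, p(7)=15, p(8)=22, p(9)=30, p(10)=42, p(11)=56, p(12)=77, p(13)=101, p(14)=135, p(15)=176, p(16)=231, p(17)=297, p(18)=385, p(19)=490, p(20)=627, p(21)=792, p(22)=1002, p(23)=1255, p(24)=1575, p(25)=1958, p(26)=2436, p(27)=3010, p(28)=3718, p(29)=4565, p(30)=5604, p(31)=6842, p(32)=8349, p(33)=10143, p(34)=12310, p(35)=14883, p(36)=17977, p(37)=21637, p(38)=26015, p(39)=31185, p(40)=37338, p(41)=44583, p(42)=53174, p(43)=63261, p(44)=75175, p(45)=89134, p(46)=105558, p(47)=124754, p(48)=147273, p(49)=173525, p(50)=204226, p(51)=239943, p(52)=281589, p(53)=329931, p(54)=386155, p(55)=451276, p(56)=526823, p(57)=614154, p(58)=715220, p(59)=831820, p(60)=966467, p(61)=1121505, p(62)=1300156, p(63)=1505499, p(64)=1741630, p(65)=2012558, p(66)=2323520, p(67)=2679689, p(68)=3087735, p(69)=3554345, p(70)=4087968, p(71)=4697205, p(72)=5392783.
Final step: p(73) = p(72) + p(71) - p(68) - p(66) + p(61) + p(58) - p(51) - p(47) + p(38) + p(33) - p(22) - p(16) + p(3)
= 5392783 + 4697205 - 3087735 - 2323520 + 1121505 + 715220 - 239943 - 124754 + 26015 + 10143 - 1002 - 231 + 3
= 6185689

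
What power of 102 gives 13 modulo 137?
81

Baby-step giant-step with step n = ⌈√137⌉ = 12.
Baby steps 102^j mod 137 (j:value) for j=0..11: 0:1, 1:102, 2:129, 3:6, 4:64, 5:89, 6:36, 7:110, 8:123, 9:79, 10:112, 11:53.
Giant-step multiplier: 102^(-12) ≡ 102^(136-12) = 102^124 ≡ 87 (mod 137).
Giant steps γ_i = 13·87^i mod 137: γ_0=13, γ_1=35, γ_2=31, γ_3=94, γ_4=95, γ_5=45, γ_6=79 (in table at j=9).
x = i·n + j = 6·12 + 9 = 81.
Check: 102^81 ≡ 13 (mod 137).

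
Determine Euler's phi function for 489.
324

489 = 3 × 163
φ(n) = n × ∏(1 - 1/p) for each prime p dividing n
φ(489) = 489 × (1 - 1/3) × (1 - 1/163) = 324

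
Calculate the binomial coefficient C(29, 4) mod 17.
2

Using Lucas' theorem:
Write n=29 and k=4 in base 17:
n in base 17: [1, 12]
k in base 17: [0, 4]
C(29,4) mod 17 = ∏ C(n_i, k_i) mod 17
Digit binomials (mod 17): C(1,0) = 1; C(12,4) = 495 ≡ 2
Product: 1 × 2 = 2 ≡ 2 (mod 17)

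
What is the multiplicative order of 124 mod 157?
39

157 is prime, so ord(124) divides φ(157) = 156.
Divisors of 156: 1, 2, 3, 4, 6, 12, 13, 26, 39, 52, 78, 156.
Repeated squaring: 124^1 ≡ 124, 124^2 ≡ 147, 124^4 ≡ 100, 124^8 ≡ 109, 124^16 ≡ 106, 124^32 ≡ 89, 124^64 ≡ 71, 124^128 ≡ 17 (mod 157).
Test 124^d mod 157 for each divisor d in increasing order:
124^1 ≡ 124
124^2 ≡ 147
124^3 = 124^2·124^1 ≡ 16
124^4 ≡ 100
124^6 = 124^4·124^2 ≡ 99
124^12 = 124^8·124^4 ≡ 67
124^13 = 124^8·124^4·124^1 ≡ 144
124^26 = 124^16·124^8·124^2 ≡ 12
124^39 = 124^32·124^4·124^2·124^1 ≡ 1  ← first divisor giving 1
The order is 39.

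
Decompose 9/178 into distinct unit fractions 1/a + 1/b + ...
1/20 + 1/1780

Greedy algorithm:
9/178: ceiling(178/9) = 20, use 1/20
1/1780: ceiling(1780/1) = 1780, use 1/1780
Result: 9/178 = 1/20 + 1/1780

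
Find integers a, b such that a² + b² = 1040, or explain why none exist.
4² + 32² (a=4, b=32)

Factorization: 1040 = 2^4 × 5 × 13
By Fermat: n is sum of two squares iff every prime p ≡ 3 (mod 4) appears to even power.
All primes ≡ 3 (mod 4) appear to even power.
Search a = 0, 1, 2, … for 1040 - a² a perfect square: first hit at a = 4: 1040 - 16 = 1024 = 32².
1040 = 4² + 32² = 16 + 1024 ✓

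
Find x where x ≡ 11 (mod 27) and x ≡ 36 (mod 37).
443

Using Chinese Remainder Theorem:
M = 27 × 37 = 999
M1 = 37, M2 = 27
y1 = 37^(-1) mod 27 = 19
y2 = 27^(-1) mod 37 = 11
x = (11×37×19 + 36×27×11) mod 999 = 443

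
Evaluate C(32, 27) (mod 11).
10

Using Lucas' theorem:
Write n=32 and k=27 in base 11:
n in base 11: [2, 10]
k in base 11: [2, 5]
C(32,27) mod 11 = ∏ C(n_i, k_i) mod 11
Digit binomials (mod 11): C(2,2) = 1; C(10,5) = 252 ≡ 10
Product: 1 × 10 = 10 ≡ 10 (mod 11)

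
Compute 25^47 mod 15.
10

Repeated squaring. Binary of 47 = 101111.
25^1 ≡ 10 (mod 15); 25^2 ≡ 10 (mod 15); 25^4 ≡ 10 (mod 15); 25^8 ≡ 10 (mod 15); 25^16 ≡ 10 (mod 15); 25^32 ≡ 10 (mod 15)
25^47 = 25^1 × 25^2 × 25^4 × 25^8 × 25^32 ≡ 10 (mod 15)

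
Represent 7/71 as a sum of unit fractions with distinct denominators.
1/11 + 1/131 + 1/20463 + 1/523397499 + 1/365259922089209169

Greedy algorithm:
7/71: ceiling(71/7) = 11, use 1/11
6/781: ceiling(781/6) = 131, use 1/131
5/102311: ceiling(102311/5) = 20463, use 1/20463
4/2093589993: ceiling(2093589993/4) = 523397499, use 1/523397499
1/365259922089209169: ceiling(365259922089209169/1) = 365259922089209169, use 1/365259922089209169
Result: 7/71 = 1/11 + 1/131 + 1/20463 + 1/523397499 + 1/365259922089209169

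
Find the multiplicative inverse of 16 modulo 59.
48

gcd(16, 59) = 1, so the inverse exists.
Extended Euclidean algorithm on (59, 16):
59 = 3 × 16 + 11  ⟹  11 = (1)·59 + (-3)·16
16 = 1 × 11 + 5  ⟹  5 = (-1)·59 + (4)·16
11 = 2 × 5 + 1  ⟹  1 = (3)·59 + (-11)·16
So (-11)·16 ≡ 1 (mod 59), i.e. 16^(-1) ≡ -11 ≡ 48 (mod 59).
Check: 16 × 48 = 768 ≡ 1 (mod 59)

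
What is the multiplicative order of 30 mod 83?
41

83 is prime, so ord(30) divides φ(83) = 82.
Divisors of 82: 1, 2, 41, 82.
Repeated squaring: 30^1 ≡ 30, 30^2 ≡ 70, 30^4 ≡ 3, 30^8 ≡ 9, 30^16 ≡ 81, 30^32 ≡ 4, 30^64 ≡ 16 (mod 83).
Test 30^d mod 83 for each divisor d in increasing order:
30^1 ≡ 30
30^2 ≡ 70
30^41 = 30^32·30^8·30^1 ≡ 1  ← first divisor giving 1
The order is 41.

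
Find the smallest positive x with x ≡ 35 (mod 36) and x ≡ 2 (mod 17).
359

Using Chinese Remainder Theorem:
M = 36 × 17 = 612
M1 = 17, M2 = 36
y1 = 17^(-1) mod 36 = 17
y2 = 36^(-1) mod 17 = 9
x = (35×17×17 + 2×36×9) mod 612 = 359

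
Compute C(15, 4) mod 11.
1

Using Lucas' theorem:
Write n=15 and k=4 in base 11:
n in base 11: [1, 4]
k in base 11: [0, 4]
C(15,4) mod 11 = ∏ C(n_i, k_i) mod 11
Digit binomials (mod 11): C(1,0) = 1; C(4,4) = 1
Product: 1 × 1 = 1 ≡ 1 (mod 11)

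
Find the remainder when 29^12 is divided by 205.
66

Repeated squaring. Binary of 12 = 1100.
29^1 ≡ 29 (mod 205); 29^2 ≡ 21 (mod 205); 29^4 ≡ 31 (mod 205); 29^8 ≡ 141 (mod 205)
29^12 = 29^4 × 29^8 ≡ 66 (mod 205)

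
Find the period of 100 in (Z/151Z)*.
75

151 is prime, so ord(100) divides φ(151) = 150.
Divisors of 150: 1, 2, 3, 5, 6, 10, 15, 25, 30, 50, 75, 150.
Repeated squaring: 100^1 ≡ 100, 100^2 ≡ 34, 100^4 ≡ 99, 100^8 ≡ 137, 100^16 ≡ 45, 100^32 ≡ 62, 100^64 ≡ 69, 100^128 ≡ 80 (mod 151).
Test 100^d mod 151 for each divisor d in increasing order:
100^1 ≡ 100
100^2 ≡ 34
100^3 = 100^2·100^1 ≡ 78
100^5 = 100^4·100^1 ≡ 85
100^6 = 100^4·100^2 ≡ 44
100^10 = 100^8·100^2 ≡ 128
100^15 = 100^8·100^4·100^2·100^1 ≡ 8
100^25 = 100^16·100^8·100^1 ≡ 118
100^30 = 100^16·100^8·100^4·100^2 ≡ 64
100^50 = 100^32·100^16·100^2 ≡ 32
100^75 = 100^64·100^8·100^2·100^1 ≡ 1  ← first divisor giving 1
The order is 75.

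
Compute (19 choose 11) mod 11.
1

Using Lucas' theorem:
Write n=19 and k=11 in base 11:
n in base 11: [1, 8]
k in base 11: [1, 0]
C(19,11) mod 11 = ∏ C(n_i, k_i) mod 11
Digit binomials (mod 11): C(1,1) = 1; C(8,0) = 1
Product: 1 × 1 = 1 ≡ 1 (mod 11)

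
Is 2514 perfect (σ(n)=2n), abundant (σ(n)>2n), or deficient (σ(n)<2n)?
abundant

Proper divisors of 2514: sum = 1 + 2 + 3 + 6 + 419 + 838 + 1257 = 2526
Since 2526 > 2514, 2514 is abundant.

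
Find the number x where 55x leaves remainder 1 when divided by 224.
167

gcd(55, 224) = 1, so the inverse exists.
Extended Euclidean algorithm on (224, 55):
224 = 4 × 55 + 4  ⟹  4 = (1)·224 + (-4)·55
55 = 13 × 4 + 3  ⟹  3 = (-13)·224 + (53)·55
4 = 1 × 3 + 1  ⟹  1 = (14)·224 + (-57)·55
So (-57)·55 ≡ 1 (mod 224), i.e. 55^(-1) ≡ -57 ≡ 167 (mod 224).
Check: 55 × 167 = 9185 ≡ 1 (mod 224)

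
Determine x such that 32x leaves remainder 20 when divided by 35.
x ≡ 5 (mod 35)

gcd(32, 35) = 1, which divides 20, so solutions exist.
Find 32^(-1) mod 35 by the extended Euclidean algorithm:
35 = 1 × 32 + 3  ⟹  3 = (1)·35 + (-1)·32
32 = 10 × 3 + 2  ⟹  2 = (-10)·35 + (11)·32
3 = 1 × 2 + 1  ⟹  1 = (11)·35 + (-12)·32
So (-12)·32 ≡ 1 (mod 35), i.e. 32^(-1) ≡ -12 ≡ 23 (mod 35).
x ≡ 23 × 20 = 460 ≡ 5 (mod 35).
Check: 32 × 5 = 160 ≡ 20 (mod 35).
Unique solution: x ≡ 5 (mod 35)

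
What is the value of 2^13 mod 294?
254

Repeated squaring. Binary of 13 = 1101.
2^1 ≡ 2 (mod 294); 2^2 ≡ 4 (mod 294); 2^4 ≡ 16 (mod 294); 2^8 ≡ 256 (mod 294)
2^13 = 2^1 × 2^4 × 2^8 ≡ 254 (mod 294)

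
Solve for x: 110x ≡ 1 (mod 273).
206

gcd(110, 273) = 1, so the inverse exists.
Extended Euclidean algorithm on (273, 110):
273 = 2 × 110 + 53  ⟹  53 = (1)·273 + (-2)·110
110 = 2 × 53 + 4  ⟹  4 = (-2)·273 + (5)·110
53 = 13 × 4 + 1  ⟹  1 = (27)·273 + (-67)·110
So (-67)·110 ≡ 1 (mod 273), i.e. 110^(-1) ≡ -67 ≡ 206 (mod 273).
Check: 110 × 206 = 22660 ≡ 1 (mod 273)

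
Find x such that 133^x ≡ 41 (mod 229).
53

Baby-step giant-step with step n = ⌈√229⌉ = 16.
Baby steps 133^j mod 229 (j:value) for j=0..15: 0:1, 1:133, 2:56, 3:120, 4:159, 5:79, 6:202, 7:73, 8:91, 9:195, 10:58, 11:157, 12:42, 13:90, 14:62, 15:2.
Giant-step multiplier: 133^(-16) ≡ 133^(228-16) = 133^212 ≡ 130 (mod 229).
Giant steps γ_i = 41·130^i mod 229: γ_0=41, γ_1=63, γ_2=175, γ_3=79 (in table at j=5).
x = i·n + j = 3·16 + 5 = 53.
Check: 133^53 ≡ 41 (mod 229).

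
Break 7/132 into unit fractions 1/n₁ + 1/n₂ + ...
1/19 + 1/2508

Greedy algorithm:
7/132: ceiling(132/7) = 19, use 1/19
1/2508: ceiling(2508/1) = 2508, use 1/2508
Result: 7/132 = 1/19 + 1/2508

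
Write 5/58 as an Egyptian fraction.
1/12 + 1/348

Greedy algorithm:
5/58: ceiling(58/5) = 12, use 1/12
1/348: ceiling(348/1) = 348, use 1/348
Result: 5/58 = 1/12 + 1/348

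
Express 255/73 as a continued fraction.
[3; 2, 36]

Euclidean algorithm steps:
255 = 3 × 73 + 36
73 = 2 × 36 + 1
36 = 36 × 1 + 0
Continued fraction: [3; 2, 36]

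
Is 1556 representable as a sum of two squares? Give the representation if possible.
20² + 34² (a=20, b=34)

Factorization: 1556 = 2^2 × 389
By Fermat: n is sum of two squares iff every prime p ≡ 3 (mod 4) appears to even power.
All primes ≡ 3 (mod 4) appear to even power.
Search a = 0, 1, 2, … for 1556 - a² a perfect square: first hit at a = 20: 1556 - 400 = 1156 = 34².
1556 = 20² + 34² = 400 + 1156 ✓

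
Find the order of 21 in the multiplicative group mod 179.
178

179 is prime, so ord(21) divides φ(179) = 178.
Divisors of 178: 1, 2, 89, 178.
Repeated squaring: 21^1 ≡ 21, 21^2 ≡ 83, 21^4 ≡ 87, 21^8 ≡ 51, 21^16 ≡ 95, 21^32 ≡ 75, 21^64 ≡ 76, 21^128 ≡ 48 (mod 179).
Test 21^d mod 179 for each divisor d in increasing order:
21^1 ≡ 21
21^2 ≡ 83
21^89 = 21^64·21^16·21^8·21^1 ≡ 178
21^178 = 21^128·21^32·21^16·21^2 ≡ 1  ← first divisor giving 1
The order is 178.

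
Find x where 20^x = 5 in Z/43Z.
37

Baby-step giant-step with step n = ⌈√43⌉ = 7.
Baby steps 20^j mod 43 (j:value) for j=0..6: 0:1, 1:20, 2:13, 3:2, 4:40, 5:26, 6:4.
Giant-step multiplier: 20^(-7) ≡ 20^(42-7) = 20^35 ≡ 7 (mod 43).
Giant steps γ_i = 5·7^i mod 43: γ_0=5, γ_1=35, γ_2=30, γ_3=38, γ_4=8, γ_5=13 (in table at j=2).
x = i·n + j = 5·7 + 2 = 37.
Check: 20^37 ≡ 5 (mod 43).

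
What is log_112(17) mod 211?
113

Baby-step giant-step with step n = ⌈√211⌉ = 15.
Baby steps 112^j mod 211 (j:value) for j=0..14: 0:1, 1:112, 2:95, 3:90, 4:163, 5:110, 6:82, 7:111, 8:194, 9:206, 10:73, 11:158, 12:183, 13:29, 14:83.
Giant-step multiplier: 112^(-15) ≡ 112^(210-15) = 112^195 ≡ 88 (mod 211).
Giant steps γ_i = 17·88^i mod 211: γ_0=17, γ_1=19, γ_2=195, γ_3=69, γ_4=164, γ_5=84, γ_6=7, γ_7=194 (in table at j=8).
x = i·n + j = 7·15 + 8 = 113.
Check: 112^113 ≡ 17 (mod 211).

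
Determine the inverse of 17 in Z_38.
9

gcd(17, 38) = 1, so the inverse exists.
Extended Euclidean algorithm on (38, 17):
38 = 2 × 17 + 4  ⟹  4 = (1)·38 + (-2)·17
17 = 4 × 4 + 1  ⟹  1 = (-4)·38 + (9)·17
So (9)·17 ≡ 1 (mod 38), i.e. 17^(-1) ≡ 9 (mod 38).
Check: 17 × 9 = 153 ≡ 1 (mod 38)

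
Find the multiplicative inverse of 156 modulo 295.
191

gcd(156, 295) = 1, so the inverse exists.
Extended Euclidean algorithm on (295, 156):
295 = 1 × 156 + 139  ⟹  139 = (1)·295 + (-1)·156
156 = 1 × 139 + 17  ⟹  17 = (-1)·295 + (2)·156
139 = 8 × 17 + 3  ⟹  3 = (9)·295 + (-17)·156
17 = 5 × 3 + 2  ⟹  2 = (-46)·295 + (87)·156
3 = 1 × 2 + 1  ⟹  1 = (55)·295 + (-104)·156
So (-104)·156 ≡ 1 (mod 295), i.e. 156^(-1) ≡ -104 ≡ 191 (mod 295).
Check: 156 × 191 = 29796 ≡ 1 (mod 295)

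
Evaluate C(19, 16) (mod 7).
3

Using Lucas' theorem:
Write n=19 and k=16 in base 7:
n in base 7: [2, 5]
k in base 7: [2, 2]
C(19,16) mod 7 = ∏ C(n_i, k_i) mod 7
Digit binomials (mod 7): C(2,2) = 1; C(5,2) = 10 ≡ 3
Product: 1 × 3 = 3 ≡ 3 (mod 7)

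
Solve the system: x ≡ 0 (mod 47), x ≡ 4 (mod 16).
564

Using Chinese Remainder Theorem:
M = 47 × 16 = 752
M1 = 16, M2 = 47
y1 = 16^(-1) mod 47 = 3
y2 = 47^(-1) mod 16 = 15
x = (0×16×3 + 4×47×15) mod 752 = 564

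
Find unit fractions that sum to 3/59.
1/20 + 1/1180

Greedy algorithm:
3/59: ceiling(59/3) = 20, use 1/20
1/1180: ceiling(1180/1) = 1180, use 1/1180
Result: 3/59 = 1/20 + 1/1180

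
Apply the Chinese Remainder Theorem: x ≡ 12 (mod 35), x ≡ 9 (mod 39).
1062

Using Chinese Remainder Theorem:
M = 35 × 39 = 1365
M1 = 39, M2 = 35
y1 = 39^(-1) mod 35 = 9
y2 = 35^(-1) mod 39 = 29
x = (12×39×9 + 9×35×29) mod 1365 = 1062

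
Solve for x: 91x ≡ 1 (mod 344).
155

gcd(91, 344) = 1, so the inverse exists.
Extended Euclidean algorithm on (344, 91):
344 = 3 × 91 + 71  ⟹  71 = (1)·344 + (-3)·91
91 = 1 × 71 + 20  ⟹  20 = (-1)·344 + (4)·91
71 = 3 × 20 + 11  ⟹  11 = (4)·344 + (-15)·91
20 = 1 × 11 + 9  ⟹  9 = (-5)·344 + (19)·91
11 = 1 × 9 + 2  ⟹  2 = (9)·344 + (-34)·91
9 = 4 × 2 + 1  ⟹  1 = (-41)·344 + (155)·91
So (155)·91 ≡ 1 (mod 344), i.e. 91^(-1) ≡ 155 (mod 344).
Check: 91 × 155 = 14105 ≡ 1 (mod 344)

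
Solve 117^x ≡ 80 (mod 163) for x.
91

Baby-step giant-step with step n = ⌈√163⌉ = 13.
Baby steps 117^j mod 163 (j:value) for j=0..12: 0:1, 1:117, 2:160, 3:138, 4:9, 5:75, 6:136, 7:101, 8:81, 9:23, 10:83, 11:94, 12:77.
Giant-step multiplier: 117^(-13) ≡ 117^(162-13) = 117^149 ≡ 63 (mod 163).
Giant steps γ_i = 80·63^i mod 163: γ_0=80, γ_1=150, γ_2=159, γ_3=74, γ_4=98, γ_5=143, γ_6=44, γ_7=1 (in table at j=0).
x = i·n + j = 7·13 + 0 = 91.
Check: 117^91 ≡ 80 (mod 163).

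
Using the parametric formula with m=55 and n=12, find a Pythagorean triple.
(2881, 1320, 3169)

Euclid's formula: a = m² - n², b = 2mn, c = m² + n²
m = 55, n = 12
a = 55² - 12² = 3025 - 144 = 2881
b = 2 × 55 × 12 = 1320
c = 55² + 12² = 3025 + 144 = 3169
Verification: 2881² + 1320² = 8300161 + 1742400 = 10042561 = 3169² ✓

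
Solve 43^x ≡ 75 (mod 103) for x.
31

Baby-step giant-step with step n = ⌈√103⌉ = 11.
Baby steps 43^j mod 103 (j:value) for j=0..10: 0:1, 1:43, 2:98, 3:94, 4:25, 5:45, 6:81, 7:84, 8:7, 9:95, 10:68.
Giant-step multiplier: 43^(-11) ≡ 43^(102-11) = 43^91 ≡ 85 (mod 103).
Giant steps γ_i = 75·85^i mod 103: γ_0=75, γ_1=92, γ_2=95 (in table at j=9).
x = i·n + j = 2·11 + 9 = 31.
Check: 43^31 ≡ 75 (mod 103).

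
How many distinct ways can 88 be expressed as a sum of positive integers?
44108109

p(n) counts ways to write n as a sum of positive integers (order ignored).
Euler's pentagonal recurrence: p(k) = p(k-1) + p(k-2) - p(k-5) - p(k-7) + p(k-12) + p(k-15) - ... (offsets j(3j∓1)/2, signs ++--, p(0)=1, p(<0)=0).
DP table for k = 0..87: p(0)=1, p(1)=1, p(2)=2, p(3)=3, p(4)=5, p(5)=7, p(6)=11, p(7)=15, p(8)=22, p(9)=30, p(10)=42, p(11)=56, p(12)=77, p(13)=101, p(14)=135, p(15)=176, p(16)=231, p(17)=297, p(18)=385, p(19)=490, p(20)=627, p(21)=792, p(22)=1002, p(23)=1255, p(24)=1575, p(25)=1958, p(26)=2436, p(27)=3010, p(28)=3718, p(29)=4565, p(30)=5604, p(31)=6842, p(32)=8349, p(33)=10143, p(34)=12310, p(35)=14883, p(36)=17977, p(37)=21637, p(38)=26015, p(39)=31185, p(40)=37338, p(41)=44583, p(42)=53174, p(43)=63261, p(44)=75175, p(45)=89134, p(46)=105558, p(47)=124754, p(48)=147273, p(49)=173525, p(50)=204226, p(51)=239943, p(52)=281589, p(53)=329931, p(54)=386155, p(55)=451276, p(56)=526823, p(57)=614154, p(58)=715220, p(59)=831820, p(60)=966467, p(61)=1121505, p(62)=1300156, p(63)=1505499, p(64)=1741630, p(65)=2012558, p(66)=2323520, p(67)=2679689, p(68)=3087735, p(69)=3554345, p(70)=4087968, p(71)=4697205, p(72)=5392783, p(73)=6185689, p(74)=7089500, p(75)=8118264, p(76)=9289091, p(77)=10619863, p(78)=12132164, p(79)=13848650, p(80)=15796476, p(81)=18004327, p(82)=20506255, p(83)=23338469, p(84)=26543660, p(85)=30167357, p(86)=34262962, p(87)=38887673.
Final step: p(88) = p(87) + p(86) - p(83) - p(81) + p(76) + p(73) - p(66) - p(62) + p(53) + p(48) - p(37) - p(31) + p(18) + p(11)
= 38887673 + 34262962 - 23338469 - 18004327 + 9289091 + 6185689 - 2323520 - 1300156 + 329931 + 147273 - 21637 - 6842 + 385 + 56
= 44108109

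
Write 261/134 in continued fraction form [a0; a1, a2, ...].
[1; 1, 18, 7]

Euclidean algorithm steps:
261 = 1 × 134 + 127
134 = 1 × 127 + 7
127 = 18 × 7 + 1
7 = 7 × 1 + 0
Continued fraction: [1; 1, 18, 7]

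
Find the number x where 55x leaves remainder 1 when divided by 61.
10

gcd(55, 61) = 1, so the inverse exists.
Extended Euclidean algorithm on (61, 55):
61 = 1 × 55 + 6  ⟹  6 = (1)·61 + (-1)·55
55 = 9 × 6 + 1  ⟹  1 = (-9)·61 + (10)·55
So (10)·55 ≡ 1 (mod 61), i.e. 55^(-1) ≡ 10 (mod 61).
Check: 55 × 10 = 550 ≡ 1 (mod 61)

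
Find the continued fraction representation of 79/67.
[1; 5, 1, 1, 2, 2]

Euclidean algorithm steps:
79 = 1 × 67 + 12
67 = 5 × 12 + 7
12 = 1 × 7 + 5
7 = 1 × 5 + 2
5 = 2 × 2 + 1
2 = 2 × 1 + 0
Continued fraction: [1; 5, 1, 1, 2, 2]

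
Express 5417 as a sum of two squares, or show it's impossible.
44² + 59² (a=44, b=59)

Factorization: 5417 = 5417
By Fermat: n is sum of two squares iff every prime p ≡ 3 (mod 4) appears to even power.
All primes ≡ 3 (mod 4) appear to even power.
Search a = 0, 1, 2, … for 5417 - a² a perfect square: first hit at a = 44: 5417 - 1936 = 3481 = 59².
5417 = 44² + 59² = 1936 + 3481 ✓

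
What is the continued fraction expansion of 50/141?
[0; 2, 1, 4, 1, 1, 4]

Euclidean algorithm steps:
50 = 0 × 141 + 50
141 = 2 × 50 + 41
50 = 1 × 41 + 9
41 = 4 × 9 + 5
9 = 1 × 5 + 4
5 = 1 × 4 + 1
4 = 4 × 1 + 0
Continued fraction: [0; 2, 1, 4, 1, 1, 4]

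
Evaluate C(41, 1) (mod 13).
2

Using Lucas' theorem:
Write n=41 and k=1 in base 13:
n in base 13: [3, 2]
k in base 13: [0, 1]
C(41,1) mod 13 = ∏ C(n_i, k_i) mod 13
Digit binomials (mod 13): C(3,0) = 1; C(2,1) = 2
Product: 1 × 2 = 2 ≡ 2 (mod 13)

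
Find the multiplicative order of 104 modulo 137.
136

137 is prime, so ord(104) divides φ(137) = 136.
Divisors of 136: 1, 2, 4, 8, 17, 34, 68, 136.
Repeated squaring: 104^1 ≡ 104, 104^2 ≡ 130, 104^4 ≡ 49, 104^8 ≡ 72, 104^16 ≡ 115, 104^32 ≡ 73, 104^64 ≡ 123, 104^128 ≡ 59 (mod 137).
Test 104^d mod 137 for each divisor d in increasing order:
104^1 ≡ 104
104^2 ≡ 130
104^4 ≡ 49
104^8 ≡ 72
104^17 = 104^16·104^1 ≡ 41
104^34 = 104^32·104^2 ≡ 37
104^68 = 104^64·104^4 ≡ 136
104^136 = 104^128·104^8 ≡ 1  ← first divisor giving 1
The order is 136.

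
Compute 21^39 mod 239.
208

Repeated squaring. Binary of 39 = 100111.
21^1 ≡ 21 (mod 239); 21^2 ≡ 202 (mod 239); 21^4 ≡ 174 (mod 239); 21^8 ≡ 162 (mod 239); 21^16 ≡ 193 (mod 239); 21^32 ≡ 204 (mod 239)
21^39 = 21^1 × 21^2 × 21^4 × 21^32 ≡ 208 (mod 239)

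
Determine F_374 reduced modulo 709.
384

Matrix identity: Q^n = [[F_(n+1), F_n], [F_n, F_(n-1)]] with Q = [[1,1],[1,0]].
n = 374 = 101110110₂. Square-and-multiply, entries mod 709:
Q^1 = [[1,1],[1,0]]
Q^2 = (Q^1)² = [[2,1],[1,1]]
Q^5 = (Q^2)²·Q = [[8,5],[5,3]]
Q^11 = (Q^5)²·Q = [[144,89],[89,55]]
Q^23 = (Q^11)²·Q = [[283,297],[297,695]]
Q^46 = (Q^23)² = [[265,485],[485,489]]
Q^93 = (Q^46)²·Q = [[426,580],[580,555]]
Q^187 = (Q^93)²·Q = [[668,306],[306,362]]
Q^374 = (Q^187)² = [[311,384],[384,636]]
F_374 mod 709 = Q^374[0][1] = 384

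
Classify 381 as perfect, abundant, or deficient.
deficient

Proper divisors of 381: sum = 1 + 3 + 127 = 131
Since 131 < 381, 381 is deficient.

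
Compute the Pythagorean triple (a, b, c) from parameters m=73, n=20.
(4929, 2920, 5729)

Euclid's formula: a = m² - n², b = 2mn, c = m² + n²
m = 73, n = 20
a = 73² - 20² = 5329 - 400 = 4929
b = 2 × 73 × 20 = 2920
c = 73² + 20² = 5329 + 400 = 5729
Verification: 4929² + 2920² = 24295041 + 8526400 = 32821441 = 5729² ✓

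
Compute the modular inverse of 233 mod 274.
147

gcd(233, 274) = 1, so the inverse exists.
Extended Euclidean algorithm on (274, 233):
274 = 1 × 233 + 41  ⟹  41 = (1)·274 + (-1)·233
233 = 5 × 41 + 28  ⟹  28 = (-5)·274 + (6)·233
41 = 1 × 28 + 13  ⟹  13 = (6)·274 + (-7)·233
28 = 2 × 13 + 2  ⟹  2 = (-17)·274 + (20)·233
13 = 6 × 2 + 1  ⟹  1 = (108)·274 + (-127)·233
So (-127)·233 ≡ 1 (mod 274), i.e. 233^(-1) ≡ -127 ≡ 147 (mod 274).
Check: 233 × 147 = 34251 ≡ 1 (mod 274)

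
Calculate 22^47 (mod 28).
8

Repeated squaring. Binary of 47 = 101111.
22^1 ≡ 22 (mod 28); 22^2 ≡ 8 (mod 28); 22^4 ≡ 8 (mod 28); 22^8 ≡ 8 (mod 28); 22^16 ≡ 8 (mod 28); 22^32 ≡ 8 (mod 28)
22^47 = 22^1 × 22^2 × 22^4 × 22^8 × 22^32 ≡ 8 (mod 28)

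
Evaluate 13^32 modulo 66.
37

Repeated squaring. Binary of 32 = 100000.
13^1 ≡ 13 (mod 66); 13^2 ≡ 37 (mod 66); 13^4 ≡ 49 (mod 66); 13^8 ≡ 25 (mod 66); 13^16 ≡ 31 (mod 66); 13^32 ≡ 37 (mod 66)
13^32 = 13^32 ≡ 37 (mod 66)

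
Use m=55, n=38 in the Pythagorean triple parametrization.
(1581, 4180, 4469)

Euclid's formula: a = m² - n², b = 2mn, c = m² + n²
m = 55, n = 38
a = 55² - 38² = 3025 - 1444 = 1581
b = 2 × 55 × 38 = 4180
c = 55² + 38² = 3025 + 1444 = 4469
Verification: 1581² + 4180² = 2499561 + 17472400 = 19971961 = 4469² ✓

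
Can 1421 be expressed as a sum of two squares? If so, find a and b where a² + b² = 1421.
14² + 35² (a=14, b=35)

Factorization: 1421 = 7^2 × 29
By Fermat: n is sum of two squares iff every prime p ≡ 3 (mod 4) appears to even power.
All primes ≡ 3 (mod 4) appear to even power.
Search a = 0, 1, 2, … for 1421 - a² a perfect square: first hit at a = 14: 1421 - 196 = 1225 = 35².
1421 = 14² + 35² = 196 + 1225 ✓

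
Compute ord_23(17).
22

23 is prime, so ord(17) divides φ(23) = 22.
Divisors of 22: 1, 2, 11, 22.
Repeated squaring: 17^1 ≡ 17, 17^2 ≡ 13, 17^4 ≡ 8, 17^8 ≡ 18, 17^16 ≡ 2 (mod 23).
Test 17^d mod 23 for each divisor d in increasing order:
17^1 ≡ 17
17^2 ≡ 13
17^11 = 17^8·17^2·17^1 ≡ 22
17^22 = 17^16·17^4·17^2 ≡ 1  ← first divisor giving 1
The order is 22.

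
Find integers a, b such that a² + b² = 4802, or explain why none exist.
49² + 49² (a=49, b=49)

Factorization: 4802 = 2 × 7^4
By Fermat: n is sum of two squares iff every prime p ≡ 3 (mod 4) appears to even power.
All primes ≡ 3 (mod 4) appear to even power.
Search a = 0, 1, 2, … for 4802 - a² a perfect square: first hit at a = 49: 4802 - 2401 = 2401 = 49².
4802 = 49² + 49² = 2401 + 2401 ✓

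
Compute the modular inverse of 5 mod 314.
63

gcd(5, 314) = 1, so the inverse exists.
Extended Euclidean algorithm on (314, 5):
314 = 62 × 5 + 4  ⟹  4 = (1)·314 + (-62)·5
5 = 1 × 4 + 1  ⟹  1 = (-1)·314 + (63)·5
So (63)·5 ≡ 1 (mod 314), i.e. 5^(-1) ≡ 63 (mod 314).
Check: 5 × 63 = 315 ≡ 1 (mod 314)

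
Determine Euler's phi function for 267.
176

267 = 3 × 89
φ(n) = n × ∏(1 - 1/p) for each prime p dividing n
φ(267) = 267 × (1 - 1/3) × (1 - 1/89) = 176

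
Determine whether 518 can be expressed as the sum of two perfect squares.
Not possible

Factorization: 518 = 2 × 7 × 37
By Fermat: n is sum of two squares iff every prime p ≡ 3 (mod 4) appears to even power.
Prime(s) ≡ 3 (mod 4) with odd exponent: [(7, 1)]
Therefore 518 cannot be expressed as a² + b².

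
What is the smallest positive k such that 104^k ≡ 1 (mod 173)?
172

173 is prime, so ord(104) divides φ(173) = 172.
Divisors of 172: 1, 2, 4, 43, 86, 172.
Repeated squaring: 104^1 ≡ 104, 104^2 ≡ 90, 104^4 ≡ 142, 104^8 ≡ 96, 104^16 ≡ 47, 104^32 ≡ 133, 104^64 ≡ 43, 104^128 ≡ 119 (mod 173).
Test 104^d mod 173 for each divisor d in increasing order:
104^1 ≡ 104
104^2 ≡ 90
104^4 ≡ 142
104^43 = 104^32·104^8·104^2·104^1 ≡ 80
104^86 = 104^64·104^16·104^4·104^2 ≡ 172
104^172 = 104^128·104^32·104^8·104^4 ≡ 1  ← first divisor giving 1
The order is 172.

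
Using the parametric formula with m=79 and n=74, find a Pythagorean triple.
(765, 11692, 11717)

Euclid's formula: a = m² - n², b = 2mn, c = m² + n²
m = 79, n = 74
a = 79² - 74² = 6241 - 5476 = 765
b = 2 × 79 × 74 = 11692
c = 79² + 74² = 6241 + 5476 = 11717
Verification: 765² + 11692² = 585225 + 136702864 = 137288089 = 11717² ✓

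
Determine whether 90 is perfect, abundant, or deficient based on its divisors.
abundant

Proper divisors of 90: sum = 1 + 2 + 3 + 5 + 6 + 9 + 10 + 15 + 18 + 30 + 45 = 144
Since 144 > 90, 90 is abundant.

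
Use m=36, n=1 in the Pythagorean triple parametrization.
(1295, 72, 1297)

Euclid's formula: a = m² - n², b = 2mn, c = m² + n²
m = 36, n = 1
a = 36² - 1² = 1296 - 1 = 1295
b = 2 × 36 × 1 = 72
c = 36² + 1² = 1296 + 1 = 1297
Verification: 1295² + 72² = 1677025 + 5184 = 1682209 = 1297² ✓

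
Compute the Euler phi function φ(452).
224

452 = 2^2 × 113
φ(n) = n × ∏(1 - 1/p) for each prime p dividing n
φ(452) = 452 × (1 - 1/2) × (1 - 1/113) = 224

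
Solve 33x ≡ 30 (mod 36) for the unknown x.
x ≡ 2 (mod 12)

gcd(33, 36) = 3, which divides 30, so solutions exist.
Divide through by 3: 11x ≡ 10 (mod 12).
Find 11^(-1) mod 12 by the extended Euclidean algorithm:
12 = 1 × 11 + 1  ⟹  1 = (1)·12 + (-1)·11
So (-1)·11 ≡ 1 (mod 12), i.e. 11^(-1) ≡ -1 ≡ 11 (mod 12).
x ≡ 11 × 10 = 110 ≡ 2 (mod 12).
Check: 33 × 2 = 66 ≡ 30 (mod 36).
x ≡ 2 (mod 12), giving 3 solutions mod 36.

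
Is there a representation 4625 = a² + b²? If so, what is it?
1² + 68² (a=1, b=68)

Factorization: 4625 = 5^3 × 37
By Fermat: n is sum of two squares iff every prime p ≡ 3 (mod 4) appears to even power.
All primes ≡ 3 (mod 4) appear to even power.
Search a = 0, 1, 2, … for 4625 - a² a perfect square: first hit at a = 1: 4625 - 1 = 4624 = 68².
4625 = 1² + 68² = 1 + 4624 ✓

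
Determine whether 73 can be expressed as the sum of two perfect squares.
3² + 8² (a=3, b=8)

Factorization: 73 = 73
By Fermat: n is sum of two squares iff every prime p ≡ 3 (mod 4) appears to even power.
All primes ≡ 3 (mod 4) appear to even power.
Search a = 0, 1, 2, … for 73 - a² a perfect square: first hit at a = 3: 73 - 9 = 64 = 8².
73 = 3² + 8² = 9 + 64 ✓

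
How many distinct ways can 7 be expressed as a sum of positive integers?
15

p(n) counts ways to write n as a sum of positive integers (order ignored).
Examples: 7; 6 + 1; 5 + 2; 5 + 1 + 1; 4 + 3; ... (15 total)
p(7) = 15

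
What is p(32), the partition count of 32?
8349

p(n) counts ways to write n as a sum of positive integers (order ignored).
Euler's pentagonal recurrence: p(k) = p(k-1) + p(k-2) - p(k-5) - p(k-7) + p(k-12) + p(k-15) - ... (offsets j(3j∓1)/2, signs ++--, p(0)=1, p(<0)=0).
DP table for k = 0..31: p(0)=1, p(1)=1, p(2)=2, p(3)=3, p(4)=5, p(5)=7, p(6)=11, p(7)=15, p(8)=22, p(9)=30, p(10)=42, p(11)=56, p(12)=77, p(13)=101, p(14)=135, p(15)=176, p(16)=231, p(17)=297, p(18)=385, p(19)=490, p(20)=627, p(21)=792, p(22)=1002, p(23)=1255, p(24)=1575, p(25)=1958, p(26)=2436, p(27)=3010, p(28)=3718, p(29)=4565, p(30)=5604, p(31)=6842.
Final step: p(32) = p(31) + p(30) - p(27) - p(25) + p(20) + p(17) - p(10) - p(6)
= 6842 + 5604 - 3010 - 1958 + 627 + 297 - 42 - 11
= 8349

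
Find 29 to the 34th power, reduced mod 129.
25

Repeated squaring. Binary of 34 = 100010.
29^1 ≡ 29 (mod 129); 29^2 ≡ 67 (mod 129); 29^4 ≡ 103 (mod 129); 29^8 ≡ 31 (mod 129); 29^16 ≡ 58 (mod 129); 29^32 ≡ 10 (mod 129)
29^34 = 29^2 × 29^32 ≡ 25 (mod 129)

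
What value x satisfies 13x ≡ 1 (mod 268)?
165

gcd(13, 268) = 1, so the inverse exists.
Extended Euclidean algorithm on (268, 13):
268 = 20 × 13 + 8  ⟹  8 = (1)·268 + (-20)·13
13 = 1 × 8 + 5  ⟹  5 = (-1)·268 + (21)·13
8 = 1 × 5 + 3  ⟹  3 = (2)·268 + (-41)·13
5 = 1 × 3 + 2  ⟹  2 = (-3)·268 + (62)·13
3 = 1 × 2 + 1  ⟹  1 = (5)·268 + (-103)·13
So (-103)·13 ≡ 1 (mod 268), i.e. 13^(-1) ≡ -103 ≡ 165 (mod 268).
Check: 13 × 165 = 2145 ≡ 1 (mod 268)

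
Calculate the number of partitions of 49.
173525

p(n) counts ways to write n as a sum of positive integers (order ignored).
Euler's pentagonal recurrence: p(k) = p(k-1) + p(k-2) - p(k-5) - p(k-7) + p(k-12) + p(k-15) - ... (offsets j(3j∓1)/2, signs ++--, p(0)=1, p(<0)=0).
DP table for k = 0..48: p(0)=1, p(1)=1, p(2)=2, p(3)=3, p(4)=5, p(5)=7, p(6)=11, p(7)=15, p(8)=22, p(9)=30, p(10)=42, p(11)=56, p(12)=77, p(13)=101, p(14)=135, p(15)=176, p(16)=231, p(17)=297, p(18)=385, p(19)=490, p(20)=627, p(21)=792, p(22)=1002, p(23)=1255, p(24)=1575, p(25)=1958, p(26)=2436, p(27)=3010, p(28)=3718, p(29)=4565, p(30)=5604, p(31)=6842, p(32)=8349, p(33)=10143, p(34)=12310, p(35)=14883, p(36)=17977, p(37)=21637, p(38)=26015, p(39)=31185, p(40)=37338, p(41)=44583, p(42)=53174, p(43)=63261, p(44)=75175, p(45)=89134, p(46)=105558, p(47)=124754, p(48)=147273.
Final step: p(49) = p(48) + p(47) - p(44) - p(42) + p(37) + p(34) - p(27) - p(23) + p(14) + p(9)
= 147273 + 124754 - 75175 - 53174 + 21637 + 12310 - 3010 - 1255 + 135 + 30
= 173525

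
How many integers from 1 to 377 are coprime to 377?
336

377 = 13 × 29
φ(n) = n × ∏(1 - 1/p) for each prime p dividing n
φ(377) = 377 × (1 - 1/13) × (1 - 1/29) = 336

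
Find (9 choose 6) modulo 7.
0

Using Lucas' theorem:
Write n=9 and k=6 in base 7:
n in base 7: [1, 2]
k in base 7: [0, 6]
C(9,6) mod 7 = ∏ C(n_i, k_i) mod 7
Digit binomials (mod 7): C(1,0) = 1; C(2,6) = 0 (k_i > n_i)
Product: 1 × 0 = 0 ≡ 0 (mod 7)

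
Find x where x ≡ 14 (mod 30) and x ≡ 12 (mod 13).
194

Using Chinese Remainder Theorem:
M = 30 × 13 = 390
M1 = 13, M2 = 30
y1 = 13^(-1) mod 30 = 7
y2 = 30^(-1) mod 13 = 10
x = (14×13×7 + 12×30×10) mod 390 = 194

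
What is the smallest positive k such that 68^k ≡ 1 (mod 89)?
44

89 is prime, so ord(68) divides φ(89) = 88.
Divisors of 88: 1, 2, 4, 8, 11, 22, 44, 88.
Repeated squaring: 68^1 ≡ 68, 68^2 ≡ 85, 68^4 ≡ 16, 68^8 ≡ 78, 68^16 ≡ 32, 68^32 ≡ 45, 68^64 ≡ 67 (mod 89).
Test 68^d mod 89 for each divisor d in increasing order:
68^1 ≡ 68
68^2 ≡ 85
68^4 ≡ 16
68^8 ≡ 78
68^11 = 68^8·68^2·68^1 ≡ 55
68^22 = 68^16·68^4·68^2 ≡ 88
68^44 = 68^32·68^8·68^4 ≡ 1  ← first divisor giving 1
The order is 44.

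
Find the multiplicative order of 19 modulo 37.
36

37 is prime, so ord(19) divides φ(37) = 36.
Divisors of 36: 1, 2, 3, 4, 6, 9, 12, 18, 36.
Repeated squaring: 19^1 ≡ 19, 19^2 ≡ 28, 19^4 ≡ 7, 19^8 ≡ 12, 19^16 ≡ 33, 19^32 ≡ 16 (mod 37).
Test 19^d mod 37 for each divisor d in increasing order:
19^1 ≡ 19
19^2 ≡ 28
19^3 = 19^2·19^1 ≡ 14
19^4 ≡ 7
19^6 = 19^4·19^2 ≡ 11
19^9 = 19^8·19^1 ≡ 6
19^12 = 19^8·19^4 ≡ 10
19^18 = 19^16·19^2 ≡ 36
19^36 = 19^32·19^4 ≡ 1  ← first divisor giving 1
The order is 36.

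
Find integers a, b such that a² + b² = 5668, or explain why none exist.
22² + 72² (a=22, b=72)

Factorization: 5668 = 2^2 × 13 × 109
By Fermat: n is sum of two squares iff every prime p ≡ 3 (mod 4) appears to even power.
All primes ≡ 3 (mod 4) appear to even power.
Search a = 0, 1, 2, … for 5668 - a² a perfect square: first hit at a = 22: 5668 - 484 = 5184 = 72².
5668 = 22² + 72² = 484 + 5184 ✓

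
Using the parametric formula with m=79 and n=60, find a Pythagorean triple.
(2641, 9480, 9841)

Euclid's formula: a = m² - n², b = 2mn, c = m² + n²
m = 79, n = 60
a = 79² - 60² = 6241 - 3600 = 2641
b = 2 × 79 × 60 = 9480
c = 79² + 60² = 6241 + 3600 = 9841
Verification: 2641² + 9480² = 6974881 + 89870400 = 96845281 = 9841² ✓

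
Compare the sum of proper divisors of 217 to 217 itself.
deficient

Proper divisors of 217: sum = 1 + 7 + 31 = 39
Since 39 < 217, 217 is deficient.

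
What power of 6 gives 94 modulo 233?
219

Baby-step giant-step with step n = ⌈√233⌉ = 16.
Baby steps 6^j mod 233 (j:value) for j=0..15: 0:1, 1:6, 2:36, 3:216, 4:131, 5:87, 6:56, 7:103, 8:152, 9:213, 10:113, 11:212, 12:107, 13:176, 14:124, 15:45.
Giant-step multiplier: 6^(-16) ≡ 6^(232-16) = 6^216 ≡ 63 (mod 233).
Giant steps γ_i = 94·63^i mod 233: γ_0=94, γ_1=97, γ_2=53, γ_3=77, γ_4=191, γ_5=150, γ_6=130, γ_7=35, γ_8=108, γ_9=47, γ_10=165, γ_11=143, γ_12=155, γ_13=212 (in table at j=11).
x = i·n + j = 13·16 + 11 = 219.
Check: 6^219 ≡ 94 (mod 233).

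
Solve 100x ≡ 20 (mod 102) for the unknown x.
x ≡ 41 (mod 51)

gcd(100, 102) = 2, which divides 20, so solutions exist.
Divide through by 2: 50x ≡ 10 (mod 51).
Find 50^(-1) mod 51 by the extended Euclidean algorithm:
51 = 1 × 50 + 1  ⟹  1 = (1)·51 + (-1)·50
So (-1)·50 ≡ 1 (mod 51), i.e. 50^(-1) ≡ -1 ≡ 50 (mod 51).
x ≡ 50 × 10 = 500 ≡ 41 (mod 51).
Check: 100 × 41 = 4100 ≡ 20 (mod 102).
x ≡ 41 (mod 51), giving 2 solutions mod 102.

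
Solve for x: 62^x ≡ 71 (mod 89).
50

Baby-step giant-step with step n = ⌈√89⌉ = 10.
Baby steps 62^j mod 89 (j:value) for j=0..9: 0:1, 1:62, 2:17, 3:75, 4:22, 5:29, 6:18, 7:48, 8:39, 9:15.
Giant-step multiplier: 62^(-10) ≡ 62^(88-10) = 62^78 ≡ 69 (mod 89).
Giant steps γ_i = 71·69^i mod 89: γ_0=71, γ_1=4, γ_2=9, γ_3=87, γ_4=40, γ_5=1 (in table at j=0).
x = i·n + j = 5·10 + 0 = 50.
Check: 62^50 ≡ 71 (mod 89).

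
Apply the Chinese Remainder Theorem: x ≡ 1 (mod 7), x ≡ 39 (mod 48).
183

Using Chinese Remainder Theorem:
M = 7 × 48 = 336
M1 = 48, M2 = 7
y1 = 48^(-1) mod 7 = 6
y2 = 7^(-1) mod 48 = 7
x = (1×48×6 + 39×7×7) mod 336 = 183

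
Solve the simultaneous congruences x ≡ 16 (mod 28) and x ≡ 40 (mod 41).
1024

Using Chinese Remainder Theorem:
M = 28 × 41 = 1148
M1 = 41, M2 = 28
y1 = 41^(-1) mod 28 = 13
y2 = 28^(-1) mod 41 = 22
x = (16×41×13 + 40×28×22) mod 1148 = 1024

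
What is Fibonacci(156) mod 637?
389

Matrix identity: Q^n = [[F_(n+1), F_n], [F_n, F_(n-1)]] with Q = [[1,1],[1,0]].
n = 156 = 10011100₂. Square-and-multiply, entries mod 637:
Q^1 = [[1,1],[1,0]]
Q^2 = (Q^1)² = [[2,1],[1,1]]
Q^4 = (Q^2)² = [[5,3],[3,2]]
Q^9 = (Q^4)²·Q = [[55,34],[34,21]]
Q^19 = (Q^9)²·Q = [[395,359],[359,36]]
Q^39 = (Q^19)²·Q = [[105,167],[167,575]]
Q^78 = (Q^39)² = [[57,174],[174,520]]
Q^156 = (Q^78)² = [[401,389],[389,12]]
F_156 mod 637 = Q^156[0][1] = 389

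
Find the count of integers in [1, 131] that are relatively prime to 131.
130

131 = 131
φ(n) = n × ∏(1 - 1/p) for each prime p dividing n
φ(131) = 131 × (1 - 1/131) = 130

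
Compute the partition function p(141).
16670689208

p(n) counts ways to write n as a sum of positive integers (order ignored).
Euler's pentagonal recurrence: p(k) = p(k-1) + p(k-2) - p(k-5) - p(k-7) + p(k-12) + p(k-15) - ... (offsets j(3j∓1)/2, signs ++--, p(0)=1, p(<0)=0).
DP table for k = 0..140: p(0)=1, p(1)=1, p(2)=2, p(3)=3, p(4)=5, p(5)=7, p(6)=11, p(7)=15, p(8)=22, p(9)=30, p(10)=42, p(11)=56, p(12)=77, p(13)=101, p(14)=135, p(15)=176, p(16)=231, p(17)=297, p(18)=385, p(19)=490, p(20)=627, p(21)=792, p(22)=1002, p(23)=1255, p(24)=1575, p(25)=1958, p(26)=2436, p(27)=3010, p(28)=3718, p(29)=4565, p(30)=5604, p(31)=6842, p(32)=8349, p(33)=10143, p(34)=12310, p(35)=14883, p(36)=17977, p(37)=21637, p(38)=26015, p(39)=31185, p(40)=37338, p(41)=44583, p(42)=53174, p(43)=63261, p(44)=75175, p(45)=89134, p(46)=105558, p(47)=124754, p(48)=147273, p(49)=173525, p(50)=204226, p(51)=239943, p(52)=281589, p(53)=329931, p(54)=386155, p(55)=451276, p(56)=526823, p(57)=614154, p(58)=715220, p(59)=831820, p(60)=966467, p(61)=1121505, p(62)=1300156, p(63)=1505499, p(64)=1741630, p(65)=2012558, p(66)=2323520, p(67)=2679689, p(68)=3087735, p(69)=3554345, p(70)=4087968, p(71)=4697205, p(72)=5392783, p(73)=6185689, p(74)=7089500, p(75)=8118264, p(76)=9289091, p(77)=10619863, p(78)=12132164, p(79)=13848650, p(80)=15796476, p(81)=18004327, p(82)=20506255, p(83)=23338469, p(84)=26543660, p(85)=30167357, p(86)=34262962, p(87)=38887673, p(88)=44108109, p(89)=49995925, p(90)=56634173, p(91)=64112359, p(92)=72533807, p(93)=82010177, p(94)=92669720, p(95)=104651419, p(96)=118114304, p(97)=133230930, p(98)=150198136, p(99)=169229875, p(100)=190569292, p(101)=214481126, p(102)=241265379, p(103)=271248950, p(104)=304801365, p(105)=342325709, p(106)=384276336, p(107)=431149389, p(108)=483502844, p(109)=541946240, p(110)=607163746, p(111)=679903203, p(112)=761002156, p(113)=851376628, p(114)=952050665, p(115)=1064144451, p(116)=1188908248, p(117)=1327710076, p(118)=1482074143, p(119)=1653668665, p(120)=1844349560, p(121)=2056148051, p(122)=2291320912, p(123)=2552338241, p(124)=2841940500, p(125)=3163127352, p(126)=3519222692, p(127)=3913864295, p(128)=4351078600, p(129)=4835271870, p(130)=5371315400, p(131)=5964539504, p(132)=6620830889, p(133)=7346629512, p(134)=8149040695, p(135)=9035836076, p(136)=10015581680, p(137)=11097645016, p(138)=12292341831, p(139)=13610949895, p(140)=15065878135.
Final step: p(141) = p(140) + p(139) - p(136) - p(134) + p(129) + p(126) - p(119) - p(115) + p(106) + p(101) - p(90) - p(84) + p(71) + p(64) - p(49) - p(41) + p(24) + p(15)
= 15065878135 + 13610949895 - 10015581680 - 8149040695 + 4835271870 + 3519222692 - 1653668665 - 1064144451 + 384276336 + 214481126 - 56634173 - 26543660 + 4697205 + 1741630 - 173525 - 44583 + 1575 + 176
= 16670689208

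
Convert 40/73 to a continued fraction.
[0; 1, 1, 4, 1, 2, 2]

Euclidean algorithm steps:
40 = 0 × 73 + 40
73 = 1 × 40 + 33
40 = 1 × 33 + 7
33 = 4 × 7 + 5
7 = 1 × 5 + 2
5 = 2 × 2 + 1
2 = 2 × 1 + 0
Continued fraction: [0; 1, 1, 4, 1, 2, 2]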